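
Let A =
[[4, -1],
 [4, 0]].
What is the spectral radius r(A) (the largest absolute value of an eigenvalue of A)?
r(A) = 2

The eigenvalues of A are the roots of its characteristic polynomial. With M = A (coefficients from the trace and determinant):
  p(λ) = det(λ I - M) = λ^2 - 4λ + 4.
For λ^2 - 4λ + 4 the discriminant is 0. It is a perfect square (0^2), so the roots are rational: λ = (4 ± 0)/2 = 2, 2.
Thus the eigenvalues (to 4 decimals) are 2 (modulus 2). The spectral radius is the largest modulus: r(A) = 2. (Cross-check: r(A) ≤ ||A||_2 ≈ 5.7016; equality holds whenever A is normal, though it can also hold for some non-normal A.)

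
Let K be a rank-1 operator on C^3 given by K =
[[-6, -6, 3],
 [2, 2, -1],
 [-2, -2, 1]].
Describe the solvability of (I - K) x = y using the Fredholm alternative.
(I - K) is invertible (det(I - K) = 4 ≠ 0), so for every y in C^3 the equation (I - K) x = y has a unique solution.

K has rank 1, so it is an outer product K = u v^T: every row of K is a multiple of one row vector. Reading off the entries, u = (3, -1, 1) and v = (-2, -2, 1) (row i of K equals u_i·v^T). A rank-one matrix u v^T satisfies K u = u (v·u) and kills the (2)-dimensional subspace v^⊥, so its characteristic polynomial is lambda^2 (lambda - v·u) with v·u = tr K = -3. Hence the eigenvalues of I - K are 1 (multiplicity 2) and 1 - (-3) = 4, so det(I - K) = 4. (Direct check: I - K =
[[7, 6, -3],
 [-2, -1, 1],
 [2, 2, 0]]
has determinant 4.) The finite-dimensional Fredholm alternative says: either (I - K) is invertible, or ker(I - K) ≠ {0} and then range(I - K) = ker((I - K)^*)^⊥, with dim ker(I - K) = dim ker((I - K)^*). Since det(I - K) ≠ 0, 1 is not an eigenvalue of K and ker(I - K) = {0}, so we are in the first case: for every y there is a unique x = (I - K)^(-1) y. Explicitly, by the Sherman–Morrison formula, (I - u v^T)^(-1) = I + u v^T/(1 - v·u), i.e. (I - K)^(-1) = I + K/(4).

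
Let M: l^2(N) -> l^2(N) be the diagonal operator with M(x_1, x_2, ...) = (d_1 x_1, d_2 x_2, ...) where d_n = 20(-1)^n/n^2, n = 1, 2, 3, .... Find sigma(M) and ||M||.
sigma(M) = {20(-1)^n/n^2 : n ≥ 1} ∪ {0}; ||M|| = 20

A bounded diagonal operator on l^2 with diagonal entries d_n has spectrum equal to the closure of {d_n : n ≥ 1}: every d_n is an eigenvalue (with eigenvector e_n), so {d_n} ⊂ sigma(M); the spectrum is closed, so its closure is too; and for lambda not in the closure, (M - lambda I) has bounded inverse (the diagonal entries 1/(d_n - lambda) are bounded). For our sequence d_n = 20(-1)^n/n^2, n = 1, 2, 3, ...:
  - {d_n} = {20(-1)^n/n^2 : n ≥ 1}; the only limit point is 0
  - closure = {20(-1)^n/n^2 : n ≥ 1} ∪ {0}
For the norm: a diagonal operator has ||M|| = sup_n |d_n|. Here |d_n| = 20/n^2 is decreasing, so sup_n |d_n| = |d_1| = 20. So ||M|| = 20.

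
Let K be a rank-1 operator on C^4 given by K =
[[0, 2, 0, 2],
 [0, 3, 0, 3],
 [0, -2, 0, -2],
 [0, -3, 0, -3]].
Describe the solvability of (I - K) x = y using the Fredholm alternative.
(I - K) is invertible (det(I - K) = 1 ≠ 0), so for every y in C^4 the equation (I - K) x = y has a unique solution.

K has rank 1, so it is an outer product K = u v^T: every row of K is a multiple of one row vector. Reading off the entries, u = (-2, -3, 2, 3) and v = (0, -1, 0, -1) (row i of K equals u_i·v^T). A rank-one matrix u v^T satisfies K u = u (v·u) and kills the (3)-dimensional subspace v^⊥, so its characteristic polynomial is lambda^3 (lambda - v·u) with v·u = tr K = 0. Hence the eigenvalues of I - K are 1 (multiplicity 3) and 1 - (0) = 1, so det(I - K) = 1. (Direct check: I - K =
[[1, -2, 0, -2],
 [0, -2, 0, -3],
 [0, 2, 1, 2],
 [0, 3, 0, 4]]
has determinant 1.) The finite-dimensional Fredholm alternative says: either (I - K) is invertible, or ker(I - K) ≠ {0} and then range(I - K) = ker((I - K)^*)^⊥, with dim ker(I - K) = dim ker((I - K)^*). Since det(I - K) ≠ 0, 1 is not an eigenvalue of K and ker(I - K) = {0}, so we are in the first case: for every y there is a unique x = (I - K)^(-1) y. Explicitly, by the Sherman–Morrison formula, (I - u v^T)^(-1) = I + u v^T/(1 - v·u), i.e. (I - K)^(-1) = I + K.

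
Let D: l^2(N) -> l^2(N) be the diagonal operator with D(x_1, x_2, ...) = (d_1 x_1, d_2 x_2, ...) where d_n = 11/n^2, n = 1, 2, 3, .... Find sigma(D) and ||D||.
sigma(D) = {11/n^2 : n ≥ 1} ∪ {0}; ||D|| = 11

A bounded diagonal operator on l^2 with diagonal entries d_n has spectrum equal to the closure of {d_n : n ≥ 1}: every d_n is an eigenvalue (with eigenvector e_n), so {d_n} ⊂ sigma(D); the spectrum is closed, so its closure is too; and for lambda not in the closure, (D - lambda I) has bounded inverse (the diagonal entries 1/(d_n - lambda) are bounded). For our sequence d_n = 11/n^2, n = 1, 2, 3, ...:
  - {d_n} = {11/n^2 : n ≥ 1}; the only limit point is 0
  - closure = {11/n^2 : n ≥ 1} ∪ {0}
For the norm: a diagonal operator has ||D|| = sup_n |d_n|. Here d_n = 11/n^2 is positive and decreasing, so sup_n |d_n| = d_1 = 11. So ||D|| = 11.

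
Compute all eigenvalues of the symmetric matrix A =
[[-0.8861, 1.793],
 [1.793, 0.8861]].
sigma(A) ≈ {-2, 2}

A is real symmetric, so its spectrum consists of real eigenvalues. Expanding the characteristic polynomial of the displayed matrix gives
  det(λ I - A) = p(λ) = λ^2 + (0)λ + (-4).
Solving p(λ) = 0 yields eigenvalues ≈ -2, 2. (A is shown rounded to 4 decimals, so these recover the underlying integer eigenvalues to within that precision.)
Verification: the trace of A = 0 equals the sum of eigenvalues 0, and det(A) ≈ -4.0000 matches the eigenvalue product -4.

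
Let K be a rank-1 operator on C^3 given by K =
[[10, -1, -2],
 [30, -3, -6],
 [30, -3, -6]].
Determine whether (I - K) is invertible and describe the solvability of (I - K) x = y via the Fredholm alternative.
(I - K) is singular (det(I - K) = 0, i.e. 1 ∈ sigma(K)). (I - K) x = y is solvable iff y ⊥ ker((I - K)^*) = span{(10, -1, -2)}, i.e. iff 10y_1 - y_2 - 2y_3 = 0. When solvable, the solutions are x = y + c·(1, 3, 3), c arbitrary (ker(I - K) = span{(1, 3, 3)}, dimension 1).

K has rank 1, so it is an outer product K = u v^T: every row of K is a multiple of one row vector. Reading off the entries, u = (1, 3, 3) and v = (10, -1, -2) (row i of K equals u_i·v^T). A rank-one matrix u v^T satisfies K u = u (v·u) and kills the (2)-dimensional subspace v^⊥, so its characteristic polynomial is lambda^2 (lambda - v·u) with v·u = tr K = 1. Hence the eigenvalues of I - K are 1 (multiplicity 2) and 1 - (1) = 0, so det(I - K) = 0. (Direct check: I - K =
[[-9, 1, 2],
 [-30, 4, 6],
 [-30, 3, 7]]
has determinant 0.) So 1 is an eigenvalue of K and (I - K) is not invertible. The finite-dimensional Fredholm alternative says: either (I - K) is invertible, or ker(I - K) ≠ {0} and then range(I - K) = ker((I - K)^*)^⊥, with dim ker(I - K) = dim ker((I - K)^*). We are in the second case, so we need both kernels. Kernel of I - K: (I - K) u = u - u (v·u) = u - u = 0, so ker(I - K) = span{u} = span{(1, 3, 3)} (it is exactly 1-dimensional because rank(I - K) = 2). Kernel of the adjoint: K is real, so (I - K)^* = I - K^T = I - v u^T, and (I - v u^T) v = v - v (u·v) = 0; hence ker((I - K)^*) = span{v} = span{(10, -1, -2)}. Therefore (I - K) x = y is solvable iff <y, v> = 0, i.e. iff 10y_1 - y_2 - 2y_3 = 0. When this holds, K y = u (v·y) = 0, so (I - K) y = y and x = y is a particular solution; the full solution set is the line x = y + c·u = y + c·(1, 3, 3), c ∈ C.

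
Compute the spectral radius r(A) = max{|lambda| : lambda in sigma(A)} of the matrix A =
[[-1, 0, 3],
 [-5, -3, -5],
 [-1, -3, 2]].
r(A) ≈ 4.5301

The eigenvalues of A are the roots of its characteristic polynomial. With M = A (coefficients from the trace, the sum of principal 2x2 minors, and det A):
  p(λ) = det(λ I - M) = λ^3 + 2λ^2 - 17λ - 57.
No integer candidate from the rational root theorem (±divisors of 57) is a root, so the roots are irrational. The cubic discriminant is Δ = -30207 < 0, so there is one real root and a complex-conjugate pair. p(4) = -29 and p(5) = 33 have opposite signs, so a root lies in (4, 5); Newton's method refines it to λ ≈ 4.5301. Dividing out (λ - (4.5301)) leaves approximately λ^2 + 6.5301λ + 12.5824. For λ^2 + 6.5301λ + 12.5824 the discriminant is -7.6869. It is negative, so the remaining roots are the complex-conjugate pair λ ≈ -3.2651 ± 1.3863i. Their product equals the constant term, so |λ|^2 ≈ 12.5824 and |λ| ≈ 3.5472.
Thus the eigenvalues (to 4 decimals) are 4.5301 (modulus 4.5301); -3.2651 ± 1.3863i (modulus 3.5472). The spectral radius is the largest modulus: r(A) ≈ 4.5301. (Cross-check: r(A) ≤ ||A||_2 ≈ 7.8171; equality holds whenever A is normal, though it can also hold for some non-normal A.)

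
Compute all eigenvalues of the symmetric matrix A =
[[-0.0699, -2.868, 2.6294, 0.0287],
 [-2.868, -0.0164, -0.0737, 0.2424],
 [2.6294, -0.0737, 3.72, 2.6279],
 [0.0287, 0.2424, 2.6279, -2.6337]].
sigma(A) ≈ {-4, -3, 2, 6}

A is real symmetric, so its spectrum consists of real eigenvalues. Expanding the characteristic polynomial of the displayed matrix gives
  det(λ I - A) = p(λ) = λ^4 + (-1)λ^3 + (-32)λ^2 + (-12.0011)λ + (143.9962).
Solving p(λ) = 0 yields eigenvalues ≈ -4, -3, 2, 6. (A is shown rounded to 4 decimals, so these recover the underlying integer eigenvalues to within that precision.)
Verification: the trace of A = 1 equals the sum of eigenvalues 1, and det(A) ≈ 143.9962 matches the eigenvalue product 144.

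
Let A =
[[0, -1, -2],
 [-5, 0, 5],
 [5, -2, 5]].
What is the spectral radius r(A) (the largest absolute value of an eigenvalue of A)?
r(A) ≈ 5.5884

The eigenvalues of A are the roots of its characteristic polynomial. With M = A (coefficients from the trace, the sum of principal 2x2 minors, and det A):
  p(λ) = det(λ I - M) = λ^3 - 5λ^2 + 15λ + 70.
No integer candidate from the rational root theorem (±divisors of 70) is a root, so the roots are irrational. The cubic discriminant is Δ = -199675 < 0, so there is one real root and a complex-conjugate pair. p(-3) = -47 and p(-2) = 12 have opposite signs, so a root lies in (-3, -2); Newton's method refines it to λ ≈ -2.2414. Dividing out (λ - (-2.2414)) leaves approximately λ^2 - 7.2414λ + 31.2307. For λ^2 - 7.2414λ + 31.2307 the discriminant is -72.4852. It is negative, so the remaining roots are the complex-conjugate pair λ ≈ 3.6207 ± 4.2569i. Their product equals the constant term, so |λ|^2 ≈ 31.2307 and |λ| ≈ 5.5884.
Thus the eigenvalues (to 4 decimals) are -2.2414 (modulus 2.2414); 3.6207 ± 4.2569i (modulus 5.5884). The spectral radius is the largest modulus: r(A) ≈ 5.5884. (Cross-check: r(A) ≤ ||A||_2 ≈ 7.4758; equality holds whenever A is normal, though it can also hold for some non-normal A.)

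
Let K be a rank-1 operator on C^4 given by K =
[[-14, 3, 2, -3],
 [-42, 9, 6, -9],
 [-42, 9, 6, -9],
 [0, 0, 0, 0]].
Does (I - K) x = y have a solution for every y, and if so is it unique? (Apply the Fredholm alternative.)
(I - K) is singular (det(I - K) = 0, i.e. 1 ∈ sigma(K)). (I - K) x = y is solvable iff y ⊥ ker((I - K)^*) = span{(-14, 3, 2, -3)}, i.e. iff -14y_1 + 3y_2 + 2y_3 - 3y_4 = 0. When solvable, the solutions are x = y + c·(1, 3, 3, 0), c arbitrary (ker(I - K) = span{(1, 3, 3, 0)}, dimension 1).

K has rank 1, so it is an outer product K = u v^T: every row of K is a multiple of one row vector. Reading off the entries, u = (1, 3, 3, 0) and v = (-14, 3, 2, -3) (row i of K equals u_i·v^T). A rank-one matrix u v^T satisfies K u = u (v·u) and kills the (3)-dimensional subspace v^⊥, so its characteristic polynomial is lambda^3 (lambda - v·u) with v·u = tr K = 1. Hence the eigenvalues of I - K are 1 (multiplicity 3) and 1 - (1) = 0, so det(I - K) = 0. (Direct check: I - K =
[[15, -3, -2, 3],
 [42, -8, -6, 9],
 [42, -9, -5, 9],
 [0, 0, 0, 1]]
has determinant 0.) So 1 is an eigenvalue of K and (I - K) is not invertible. The finite-dimensional Fredholm alternative says: either (I - K) is invertible, or ker(I - K) ≠ {0} and then range(I - K) = ker((I - K)^*)^⊥, with dim ker(I - K) = dim ker((I - K)^*). We are in the second case, so we need both kernels. Kernel of I - K: (I - K) u = u - u (v·u) = u - u = 0, so ker(I - K) = span{u} = span{(1, 3, 3, 0)} (it is exactly 1-dimensional because rank(I - K) = 3). Kernel of the adjoint: K is real, so (I - K)^* = I - K^T = I - v u^T, and (I - v u^T) v = v - v (u·v) = 0; hence ker((I - K)^*) = span{v} = span{(-14, 3, 2, -3)}. Therefore (I - K) x = y is solvable iff <y, v> = 0, i.e. iff -14y_1 + 3y_2 + 2y_3 - 3y_4 = 0. When this holds, K y = u (v·y) = 0, so (I - K) y = y and x = y is a particular solution; the full solution set is the line x = y + c·u = y + c·(1, 3, 3, 0), c ∈ C.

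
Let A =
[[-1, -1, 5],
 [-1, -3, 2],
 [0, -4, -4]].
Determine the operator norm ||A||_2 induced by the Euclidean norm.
||A||_2 ≈ 6.8568 (= sqrt(largest eigenvalue of A^T A))

||A||_2 = sigma_max(A) = sqrt(lambda_max(A^T A)). Form the symmetric matrix M = A^T A =
[[2, 4, -7],
 [4, 26, 5],
 [-7, 5, 45]].
Its characteristic polynomial (trace, sum of principal 2x2 minors, determinant of M give the coefficients) is
  p(λ) = det(λ I - M) = λ^3 - 73λ^2 + 1222λ - 16.
No integer candidate from the rational root theorem (±divisors of 16) is a root, so the roots are irrational. The cubic discriminant is Δ = 659325572 > 0, so there are three distinct real roots. p(0) = -16 and p(1) = 1134 have opposite signs, so a root lies in (0, 1); Newton's method refines it to λ ≈ 0.0131. p(25) = 534 and p(26) = -16 have opposite signs, so a root lies in (25, 26); Newton's method refines it to λ ≈ 25.9707. p(47) = -16 and p(48) = 1040 have opposite signs, so a root lies in (47, 48); Newton's method refines it to λ ≈ 47.0162. Check (Vieta): the three roots sum to 73, matching tr M = 73.
So the eigenvalues of A^T A are ≈ 0.0131, 25.9707, 47.0162 (all ≥ 0, as they must be for A^T A). The largest is λ_max ≈ 47.0162, hence ||A||_2 = sqrt(λ_max) ≈ 6.8568.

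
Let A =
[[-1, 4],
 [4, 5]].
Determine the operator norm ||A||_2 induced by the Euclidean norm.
||A||_2 = 7 (= sqrt(largest eigenvalue of A^T A))

||A||_2 = sigma_max(A) = sqrt(lambda_max(A^T A)). Form the symmetric matrix M = A^T A =
[[17, 16],
 [16, 41]].
Its characteristic polynomial (trace, determinant of M give the coefficients) is
  p(λ) = det(λ I - M) = λ^2 - 58λ + 441.
For λ^2 - 58λ + 441 the discriminant is 1600. It is a perfect square (40^2), so the roots are rational: λ = (58 ± 40)/2 = 49, 9.
So the eigenvalues of A^T A are ≈ 9, 49 (all ≥ 0, as they must be for A^T A). The largest is λ_max = 49, hence ||A||_2 = sqrt(λ_max) = 7.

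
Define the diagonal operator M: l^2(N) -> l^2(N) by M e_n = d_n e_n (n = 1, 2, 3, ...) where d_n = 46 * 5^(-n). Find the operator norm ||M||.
||M|| = 46/5 (attained at n = 1)

For M diagonal, ||M|| = sup_n |d_n|. The sequence d_n = 46 * 5^(-n) is positive and strictly decreasing (ratio 5^(-1) < 1), so the supremum is d_1 = 46/5. Hence ||M|| = 46/5.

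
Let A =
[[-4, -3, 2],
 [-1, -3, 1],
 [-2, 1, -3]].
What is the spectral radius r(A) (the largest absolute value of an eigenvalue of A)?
r(A) ≈ 4.4484

The eigenvalues of A are the roots of its characteristic polynomial. With M = A (coefficients from the trace, the sum of principal 2x2 minors, and det A):
  p(λ) = det(λ I - M) = λ^3 + 10λ^2 + 33λ + 31.
No integer candidate from the rational root theorem (±divisors of 31) is a root, so the roots are irrational. The cubic discriminant is Δ = -655 < 0, so there is one real root and a complex-conjugate pair. p(-2) = -3 and p(-1) = 7 have opposite signs, so a root lies in (-2, -1); Newton's method refines it to λ ≈ -1.5666. Dividing out (λ - (-1.5666)) leaves approximately λ^2 + 8.4334λ + 19.7884. For λ^2 + 8.4334λ + 19.7884 the discriminant is -8.031. It is negative, so the remaining roots are the complex-conjugate pair λ ≈ -4.2167 ± 1.417i. Their product equals the constant term, so |λ|^2 ≈ 19.7884 and |λ| ≈ 4.4484.
Thus the eigenvalues (to 4 decimals) are -1.5666 (modulus 1.5666); -4.2167 ± 1.417i (modulus 4.4484). The spectral radius is the largest modulus: r(A) ≈ 4.4484. (Cross-check: r(A) ≤ ||A||_2 ≈ 6.151; equality holds whenever A is normal, though it can also hold for some non-normal A.)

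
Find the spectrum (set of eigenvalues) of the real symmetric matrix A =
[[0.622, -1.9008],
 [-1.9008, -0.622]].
sigma(A) ≈ {-2, 2}

A is real symmetric, so its spectrum consists of real eigenvalues. Expanding the characteristic polynomial of the displayed matrix gives
  det(λ I - A) = p(λ) = λ^2 + (0)λ + (-4).
Solving p(λ) = 0 yields eigenvalues ≈ -2, 2. (A is shown rounded to 4 decimals, so these recover the underlying integer eigenvalues to within that precision.)
Verification: the trace of A = 0 equals the sum of eigenvalues 0, and det(A) ≈ -3.9999 matches the eigenvalue product -4.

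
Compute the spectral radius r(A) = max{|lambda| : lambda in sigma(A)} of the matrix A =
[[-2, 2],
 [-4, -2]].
r(A) = sqrt(12) ≈ 3.4641

The eigenvalues of A are the roots of its characteristic polynomial. With M = A (coefficients from the trace and determinant):
  p(λ) = det(λ I - M) = λ^2 + 4λ + 12.
For λ^2 + 4λ + 12 the discriminant is -32. It is negative, so the roots are the complex-conjugate pair λ = -2 ± (sqrt(32)/2) i ≈ -2 ± 2.8284i. For a conjugate pair the product of the roots equals the constant term, so |λ|^2 = 12 and |λ| = sqrt(12) ≈ 3.4641.
Thus the eigenvalues (to 4 decimals) are -2 ± 2.8284i (modulus 3.4641). The spectral radius is the largest modulus: r(A) = sqrt(12) ≈ 3.4641. (Cross-check: r(A) ≤ ||A||_2 ≈ 4.6056; equality holds whenever A is normal, though it can also hold for some non-normal A.)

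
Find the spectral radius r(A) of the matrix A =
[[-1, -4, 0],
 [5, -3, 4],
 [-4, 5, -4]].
r(A) ≈ 3.876

The eigenvalues of A are the roots of its characteristic polynomial. With M = A (coefficients from the trace, the sum of principal 2x2 minors, and det A):
  p(λ) = det(λ I - M) = λ^3 + 8λ^2 + 19λ + 8.
No integer candidate from the rational root theorem (±divisors of 8) is a root, so the roots are irrational. The cubic discriminant is Δ = -556 < 0, so there is one real root and a complex-conjugate pair. p(-1) = -4 and p(0) = 8 have opposite signs, so a root lies in (-1, 0); Newton's method refines it to λ ≈ -0.5325. Dividing out (λ - (-0.5325)) leaves approximately λ^2 + 7.4675λ + 15.0236. For λ^2 + 7.4675λ + 15.0236 the discriminant is -4.3307. It is negative, so the remaining roots are the complex-conjugate pair λ ≈ -3.7338 ± 1.0405i. Their product equals the constant term, so |λ|^2 ≈ 15.0236 and |λ| ≈ 3.876.
Thus the eigenvalues (to 4 decimals) are -0.5325 (modulus 0.5325); -3.7338 ± 1.0405i (modulus 3.876). The spectral radius is the largest modulus: r(A) ≈ 3.876. (Cross-check: r(A) ≤ ||A||_2 ≈ 10.3742; equality holds whenever A is normal, though it can also hold for some non-normal A.)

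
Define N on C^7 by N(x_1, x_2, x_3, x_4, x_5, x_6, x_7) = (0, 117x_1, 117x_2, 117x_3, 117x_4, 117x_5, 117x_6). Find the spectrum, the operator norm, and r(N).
sigma(N) = {0}; ||N|| = 117; r(N) = 0. (N is nilpotent with N^7 = 0.)

On C^7, N is a strictly lower-triangular matrix with 117 on the subdiagonal and zeros elsewhere, so its characteristic polynomial is lambda^7 and every eigenvalue is 0: sigma(N) = {0}. For the operator norm, N e_i = 117e_{i+1} for i = 1, ..., 6 and N e_7 = 0, so the singular values of N are 117 (with multiplicity 6) and 0; hence ||N|| = 117. The spectral radius r(N) = max|lambda| = 0. Note ||N|| > r(N) — characteristic of non-normal nilpotent operators. Indeed N^7 = 0.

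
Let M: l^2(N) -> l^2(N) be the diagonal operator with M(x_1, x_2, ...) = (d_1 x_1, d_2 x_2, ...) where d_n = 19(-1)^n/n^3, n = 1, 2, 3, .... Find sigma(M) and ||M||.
sigma(M) = {19(-1)^n/n^3 : n ≥ 1} ∪ {0}; ||M|| = 19

A bounded diagonal operator on l^2 with diagonal entries d_n has spectrum equal to the closure of {d_n : n ≥ 1}: every d_n is an eigenvalue (with eigenvector e_n), so {d_n} ⊂ sigma(M); the spectrum is closed, so its closure is too; and for lambda not in the closure, (M - lambda I) has bounded inverse (the diagonal entries 1/(d_n - lambda) are bounded). For our sequence d_n = 19(-1)^n/n^3, n = 1, 2, 3, ...:
  - {d_n} = {19(-1)^n/n^3 : n ≥ 1}; the only limit point is 0
  - closure = {19(-1)^n/n^3 : n ≥ 1} ∪ {0}
For the norm: a diagonal operator has ||M|| = sup_n |d_n|. Here |d_n| = 19/n^3 is decreasing, so sup_n |d_n| = |d_1| = 19. So ||M|| = 19.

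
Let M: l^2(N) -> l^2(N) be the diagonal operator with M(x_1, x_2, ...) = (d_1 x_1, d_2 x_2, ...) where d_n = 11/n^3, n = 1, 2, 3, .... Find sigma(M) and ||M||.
sigma(M) = {11/n^3 : n ≥ 1} ∪ {0}; ||M|| = 11

A bounded diagonal operator on l^2 with diagonal entries d_n has spectrum equal to the closure of {d_n : n ≥ 1}: every d_n is an eigenvalue (with eigenvector e_n), so {d_n} ⊂ sigma(M); the spectrum is closed, so its closure is too; and for lambda not in the closure, (M - lambda I) has bounded inverse (the diagonal entries 1/(d_n - lambda) are bounded). For our sequence d_n = 11/n^3, n = 1, 2, 3, ...:
  - {d_n} = {11/n^3 : n ≥ 1}; the only limit point is 0
  - closure = {11/n^3 : n ≥ 1} ∪ {0}
For the norm: a diagonal operator has ||M|| = sup_n |d_n|. Here d_n = 11/n^3 is positive and decreasing, so sup_n |d_n| = d_1 = 11. So ||M|| = 11.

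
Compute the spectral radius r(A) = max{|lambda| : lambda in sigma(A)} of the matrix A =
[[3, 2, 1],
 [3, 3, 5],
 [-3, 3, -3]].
r(A) ≈ 5.7049

The eigenvalues of A are the roots of its characteristic polynomial. With M = A (coefficients from the trace, the sum of principal 2x2 minors, and det A):
  p(λ) = det(λ I - M) = λ^3 - 3λ^2 - 27λ + 66.
No integer candidate from the rational root theorem (±divisors of 66) is a root, so the roots are irrational. The cubic discriminant is Δ = 71037 > 0, so there are three distinct real roots. p(-6) = -96 and p(-5) = 1 have opposite signs, so a root lies in (-6, -5); Newton's method refines it to λ ≈ -5.0128. p(2) = 8 and p(3) = -15 have opposite signs, so a root lies in (2, 3); Newton's method refines it to λ ≈ 2.3079. p(5) = -19 and p(6) = 12 have opposite signs, so a root lies in (5, 6); Newton's method refines it to λ ≈ 5.7049. Check (Vieta): the three roots sum to 3, matching tr M = 3.
Thus the eigenvalues (to 4 decimals) are -5.0128 (modulus 5.0128); 2.3079 (modulus 2.3079); 5.7049 (modulus 5.7049). The spectral radius is the largest modulus: r(A) ≈ 5.7049. (Cross-check: r(A) ≤ ||A||_2 ≈ 7.8011; equality holds whenever A is normal, though it can also hold for some non-normal A.)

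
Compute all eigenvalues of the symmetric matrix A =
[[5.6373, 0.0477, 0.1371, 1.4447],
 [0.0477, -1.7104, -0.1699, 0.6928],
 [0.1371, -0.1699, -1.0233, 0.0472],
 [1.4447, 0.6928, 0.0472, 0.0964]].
sigma(A) ≈ {-2, -1, 0, 6}

A is real symmetric, so its spectrum consists of real eigenvalues. Expanding the characteristic polynomial of the displayed matrix gives
  det(λ I - A) = p(λ) = λ^4 + (-3)λ^3 + (-16)λ^2 + (-12)λ + (0).
Solving p(λ) = 0 yields eigenvalues ≈ -2, -1, 0, 6. (A is shown rounded to 4 decimals, so these recover the underlying integer eigenvalues to within that precision.)
Verification: the trace of A = 3 equals the sum of eigenvalues 3, and det(A) ≈ 0.0000 matches the eigenvalue product 0.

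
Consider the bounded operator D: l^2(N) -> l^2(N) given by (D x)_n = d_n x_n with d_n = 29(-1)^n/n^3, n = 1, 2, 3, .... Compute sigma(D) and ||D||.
sigma(D) = {29(-1)^n/n^3 : n ≥ 1} ∪ {0}; ||D|| = 29

A bounded diagonal operator on l^2 with diagonal entries d_n has spectrum equal to the closure of {d_n : n ≥ 1}: every d_n is an eigenvalue (with eigenvector e_n), so {d_n} ⊂ sigma(D); the spectrum is closed, so its closure is too; and for lambda not in the closure, (D - lambda I) has bounded inverse (the diagonal entries 1/(d_n - lambda) are bounded). For our sequence d_n = 29(-1)^n/n^3, n = 1, 2, 3, ...:
  - {d_n} = {29(-1)^n/n^3 : n ≥ 1}; the only limit point is 0
  - closure = {29(-1)^n/n^3 : n ≥ 1} ∪ {0}
For the norm: a diagonal operator has ||D|| = sup_n |d_n|. Here |d_n| = 29/n^3 is decreasing, so sup_n |d_n| = |d_1| = 29. So ||D|| = 29.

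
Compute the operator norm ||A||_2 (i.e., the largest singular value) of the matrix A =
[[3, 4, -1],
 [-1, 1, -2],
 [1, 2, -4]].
||A||_2 ≈ 6.3754 (= sqrt(largest eigenvalue of A^T A))

||A||_2 = sigma_max(A) = sqrt(lambda_max(A^T A)). Form the symmetric matrix M = A^T A =
[[11, 13, -5],
 [13, 21, -14],
 [-5, -14, 21]].
Its characteristic polynomial (trace, sum of principal 2x2 minors, determinant of M give the coefficients) is
  p(λ) = det(λ I - M) = λ^3 - 53λ^2 + 513λ - 441.
No integer candidate from the rational root theorem (±divisors of 441) is a root, so the roots are irrational. The cubic discriminant is Δ = 147175200 > 0, so there are three distinct real roots. p(0) = -441 and p(1) = 20 have opposite signs, so a root lies in (0, 1); Newton's method refines it to λ ≈ 0.9515. p(11) = 120 and p(12) = -189 have opposite signs, so a root lies in (11, 12); Newton's method refines it to λ ≈ 11.4028. p(40) = -721 and p(41) = 420 have opposite signs, so a root lies in (40, 41); Newton's method refines it to λ ≈ 40.6457. Check (Vieta): the three roots sum to 53, matching tr M = 53.
So the eigenvalues of A^T A are ≈ 0.9515, 11.4028, 40.6457 (all ≥ 0, as they must be for A^T A). The largest is λ_max ≈ 40.6457, hence ||A||_2 = sqrt(λ_max) ≈ 6.3754.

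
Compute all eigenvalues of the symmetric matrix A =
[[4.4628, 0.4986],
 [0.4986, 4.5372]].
sigma(A) ≈ {4, 5}

A is real symmetric, so its spectrum consists of real eigenvalues. Expanding the characteristic polynomial of the displayed matrix gives
  det(λ I - A) = p(λ) = λ^2 + (-9)λ + (20).
Solving p(λ) = 0 yields eigenvalues ≈ 4, 5. (A is shown rounded to 4 decimals, so these recover the underlying integer eigenvalues to within that precision.)
Verification: the trace of A = 9 equals the sum of eigenvalues 9, and det(A) ≈ 20.0000 matches the eigenvalue product 20.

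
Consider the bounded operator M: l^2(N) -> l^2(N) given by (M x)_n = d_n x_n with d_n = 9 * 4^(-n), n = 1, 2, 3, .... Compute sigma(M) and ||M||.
sigma(M) = {9 * 4^(-n) : n ≥ 1} ∪ {0}; ||M|| = 9/4

A bounded diagonal operator on l^2 with diagonal entries d_n has spectrum equal to the closure of {d_n : n ≥ 1}: every d_n is an eigenvalue (with eigenvector e_n), so {d_n} ⊂ sigma(M); the spectrum is closed, so its closure is too; and for lambda not in the closure, (M - lambda I) has bounded inverse (the diagonal entries 1/(d_n - lambda) are bounded). For our sequence d_n = 9 * 4^(-n), n = 1, 2, 3, ...:
  - {d_n} = {9 * 4^(-n) : n ≥ 1}; the only limit point is 0
  - closure = {9 * 4^(-n) : n ≥ 1} ∪ {0}
For the norm: a diagonal operator has ||M|| = sup_n |d_n|. Here d_n = 9 * 4^(-n) is positive and decreasing, so sup_n |d_n| = d_1 = 9/4. So ||M|| = 9/4.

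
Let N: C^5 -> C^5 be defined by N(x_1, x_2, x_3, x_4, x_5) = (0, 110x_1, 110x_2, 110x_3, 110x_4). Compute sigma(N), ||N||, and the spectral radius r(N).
sigma(N) = {0}; ||N|| = 110; r(N) = 0. (N is nilpotent with N^5 = 0.)

On C^5, N is a strictly lower-triangular matrix with 110 on the subdiagonal and zeros elsewhere, so its characteristic polynomial is lambda^5 and every eigenvalue is 0: sigma(N) = {0}. For the operator norm, N e_i = 110e_{i+1} for i = 1, ..., 4 and N e_5 = 0, so the singular values of N are 110 (with multiplicity 4) and 0; hence ||N|| = 110. The spectral radius r(N) = max|lambda| = 0. Note ||N|| > r(N) — characteristic of non-normal nilpotent operators. Indeed N^5 = 0.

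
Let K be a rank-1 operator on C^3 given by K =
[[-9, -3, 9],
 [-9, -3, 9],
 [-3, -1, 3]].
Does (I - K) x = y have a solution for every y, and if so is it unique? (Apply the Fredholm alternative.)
(I - K) is invertible (det(I - K) = 10 ≠ 0), so for every y in C^3 the equation (I - K) x = y has a unique solution.

K has rank 1, so it is an outer product K = u v^T: every row of K is a multiple of one row vector. Reading off the entries, u = (-3, -3, -1) and v = (3, 1, -3) (row i of K equals u_i·v^T). A rank-one matrix u v^T satisfies K u = u (v·u) and kills the (2)-dimensional subspace v^⊥, so its characteristic polynomial is lambda^2 (lambda - v·u) with v·u = tr K = -9. Hence the eigenvalues of I - K are 1 (multiplicity 2) and 1 - (-9) = 10, so det(I - K) = 10. (Direct check: I - K =
[[10, 3, -9],
 [9, 4, -9],
 [3, 1, -2]]
has determinant 10.) The finite-dimensional Fredholm alternative says: either (I - K) is invertible, or ker(I - K) ≠ {0} and then range(I - K) = ker((I - K)^*)^⊥, with dim ker(I - K) = dim ker((I - K)^*). Since det(I - K) ≠ 0, 1 is not an eigenvalue of K and ker(I - K) = {0}, so we are in the first case: for every y there is a unique x = (I - K)^(-1) y. Explicitly, by the Sherman–Morrison formula, (I - u v^T)^(-1) = I + u v^T/(1 - v·u), i.e. (I - K)^(-1) = I + K/(10).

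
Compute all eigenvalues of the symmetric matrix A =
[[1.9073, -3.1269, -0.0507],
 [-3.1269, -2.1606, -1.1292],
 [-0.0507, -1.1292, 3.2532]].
sigma(A) ≈ {-4, 3, 4}

A is real symmetric, so its spectrum consists of real eigenvalues. Expanding the characteristic polynomial of the displayed matrix gives
  det(λ I - A) = p(λ) = λ^3 + (-3)λ^2 + (-16)λ + (47.9988).
Solving p(λ) = 0 yields eigenvalues ≈ -4, 3, 4. (A is shown rounded to 4 decimals, so these recover the underlying integer eigenvalues to within that precision.)
Verification: the trace of A = 3 equals the sum of eigenvalues 3, and det(A) ≈ -47.9988 matches the eigenvalue product -48.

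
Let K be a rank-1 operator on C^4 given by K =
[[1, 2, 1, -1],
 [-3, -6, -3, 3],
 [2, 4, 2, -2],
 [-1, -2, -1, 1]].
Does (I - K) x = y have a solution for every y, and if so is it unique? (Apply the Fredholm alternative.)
(I - K) is invertible (det(I - K) = 3 ≠ 0), so for every y in C^4 the equation (I - K) x = y has a unique solution.

K has rank 1, so it is an outer product K = u v^T: every row of K is a multiple of one row vector. Reading off the entries, u = (-1, 3, -2, 1) and v = (-1, -2, -1, 1) (row i of K equals u_i·v^T). A rank-one matrix u v^T satisfies K u = u (v·u) and kills the (3)-dimensional subspace v^⊥, so its characteristic polynomial is lambda^3 (lambda - v·u) with v·u = tr K = -2. Hence the eigenvalues of I - K are 1 (multiplicity 3) and 1 - (-2) = 3, so det(I - K) = 3. (Direct check: I - K =
[[0, -2, -1, 1],
 [3, 7, 3, -3],
 [-2, -4, -1, 2],
 [1, 2, 1, 0]]
has determinant 3.) The finite-dimensional Fredholm alternative says: either (I - K) is invertible, or ker(I - K) ≠ {0} and then range(I - K) = ker((I - K)^*)^⊥, with dim ker(I - K) = dim ker((I - K)^*). Since det(I - K) ≠ 0, 1 is not an eigenvalue of K and ker(I - K) = {0}, so we are in the first case: for every y there is a unique x = (I - K)^(-1) y. Explicitly, by the Sherman–Morrison formula, (I - u v^T)^(-1) = I + u v^T/(1 - v·u), i.e. (I - K)^(-1) = I + K/(3).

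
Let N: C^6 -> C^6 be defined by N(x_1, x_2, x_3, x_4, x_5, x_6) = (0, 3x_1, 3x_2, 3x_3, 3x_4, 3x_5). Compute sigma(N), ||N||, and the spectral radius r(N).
sigma(N) = {0}; ||N|| = 3; r(N) = 0. (N is nilpotent with N^6 = 0.)

On C^6, N is a strictly lower-triangular matrix with 3 on the subdiagonal and zeros elsewhere, so its characteristic polynomial is lambda^6 and every eigenvalue is 0: sigma(N) = {0}. For the operator norm, N e_i = 3e_{i+1} for i = 1, ..., 5 and N e_6 = 0, so the singular values of N are 3 (with multiplicity 5) and 0; hence ||N|| = 3. The spectral radius r(N) = max|lambda| = 0. Note ||N|| > r(N) — characteristic of non-normal nilpotent operators. Indeed N^6 = 0.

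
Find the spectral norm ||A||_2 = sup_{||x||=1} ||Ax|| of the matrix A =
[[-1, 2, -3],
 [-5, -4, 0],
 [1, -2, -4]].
||A||_2 ≈ 6.4492 (= sqrt(largest eigenvalue of A^T A))

||A||_2 = sigma_max(A) = sqrt(lambda_max(A^T A)). Form the symmetric matrix M = A^T A =
[[27, 16, -1],
 [16, 24, 2],
 [-1, 2, 25]].
Its characteristic polynomial (trace, sum of principal 2x2 minors, determinant of M give the coefficients) is
  p(λ) = det(λ I - M) = λ^3 - 76λ^2 + 1662λ - 9604.
No integer candidate from the rational root theorem (±divisors of 9604) is a root, so the roots are irrational. The cubic discriminant is Δ = 73035248 > 0, so there are three distinct real roots. p(9) = -73 and p(10) = 416 have opposite signs, so a root lies in (9, 10); Newton's method refines it to λ ≈ 9.1377. p(25) = 71 and p(26) = -192 have opposite signs, so a root lies in (25, 26); Newton's method refines it to λ ≈ 25.2698. p(41) = -297 and p(42) = 224 have opposite signs, so a root lies in (41, 42); Newton's method refines it to λ ≈ 41.5926. Check (Vieta): the three roots sum to 76, matching tr M = 76.
So the eigenvalues of A^T A are ≈ 9.1377, 25.2698, 41.5926 (all ≥ 0, as they must be for A^T A). The largest is λ_max ≈ 41.5926, hence ||A||_2 = sqrt(λ_max) ≈ 6.4492.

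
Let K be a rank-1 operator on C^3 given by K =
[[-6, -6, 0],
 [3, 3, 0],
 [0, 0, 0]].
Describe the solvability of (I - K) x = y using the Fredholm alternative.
(I - K) is invertible (det(I - K) = 4 ≠ 0), so for every y in C^3 the equation (I - K) x = y has a unique solution.

K has rank 1, so it is an outer product K = u v^T: every row of K is a multiple of one row vector. Reading off the entries, u = (-2, 1, 0) and v = (3, 3, 0) (row i of K equals u_i·v^T). A rank-one matrix u v^T satisfies K u = u (v·u) and kills the (2)-dimensional subspace v^⊥, so its characteristic polynomial is lambda^2 (lambda - v·u) with v·u = tr K = -3. Hence the eigenvalues of I - K are 1 (multiplicity 2) and 1 - (-3) = 4, so det(I - K) = 4. (Direct check: I - K =
[[7, 6, 0],
 [-3, -2, 0],
 [0, 0, 1]]
has determinant 4.) The finite-dimensional Fredholm alternative says: either (I - K) is invertible, or ker(I - K) ≠ {0} and then range(I - K) = ker((I - K)^*)^⊥, with dim ker(I - K) = dim ker((I - K)^*). Since det(I - K) ≠ 0, 1 is not an eigenvalue of K and ker(I - K) = {0}, so we are in the first case: for every y there is a unique x = (I - K)^(-1) y. Explicitly, by the Sherman–Morrison formula, (I - u v^T)^(-1) = I + u v^T/(1 - v·u), i.e. (I - K)^(-1) = I + K/(4).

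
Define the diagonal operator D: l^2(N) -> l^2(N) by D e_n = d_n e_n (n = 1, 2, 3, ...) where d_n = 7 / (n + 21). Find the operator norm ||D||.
||D|| = 7/22 (attained at n = 1)

For D diagonal, ||D|| = sup_n |d_n| = sup_n 7/(n + 21). This is positive and strictly decreasing in n, so the supremum is attained at n = 1: d_1 = 7/(1 + 21) = 7/22. Hence ||D|| = 7/22.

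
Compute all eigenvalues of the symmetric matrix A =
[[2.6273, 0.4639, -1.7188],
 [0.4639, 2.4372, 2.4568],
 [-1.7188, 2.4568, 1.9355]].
sigma(A) ≈ {-1, 3, 5}

A is real symmetric, so its spectrum consists of real eigenvalues. Expanding the characteristic polynomial of the displayed matrix gives
  det(λ I - A) = p(λ) = λ^3 + (-7)λ^2 + (7)λ + (15).
Solving p(λ) = 0 yields eigenvalues ≈ -1, 3, 5. (A is shown rounded to 4 decimals, so these recover the underlying integer eigenvalues to within that precision.)
Verification: the trace of A = 7 equals the sum of eigenvalues 7, and det(A) ≈ -14.9991 matches the eigenvalue product -15.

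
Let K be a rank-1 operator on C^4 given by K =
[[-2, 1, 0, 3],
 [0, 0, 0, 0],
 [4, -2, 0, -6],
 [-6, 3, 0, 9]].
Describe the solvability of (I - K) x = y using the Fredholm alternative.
(I - K) is invertible (det(I - K) = -6 ≠ 0), so for every y in C^4 the equation (I - K) x = y has a unique solution.

K has rank 1, so it is an outer product K = u v^T: every row of K is a multiple of one row vector. Reading off the entries, u = (-1, 0, 2, -3) and v = (2, -1, 0, -3) (row i of K equals u_i·v^T). A rank-one matrix u v^T satisfies K u = u (v·u) and kills the (3)-dimensional subspace v^⊥, so its characteristic polynomial is lambda^3 (lambda - v·u) with v·u = tr K = 7. Hence the eigenvalues of I - K are 1 (multiplicity 3) and 1 - (7) = -6, so det(I - K) = -6. (Direct check: I - K =
[[3, -1, 0, -3],
 [0, 1, 0, 0],
 [-4, 2, 1, 6],
 [6, -3, 0, -8]]
has determinant -6.) The finite-dimensional Fredholm alternative says: either (I - K) is invertible, or ker(I - K) ≠ {0} and then range(I - K) = ker((I - K)^*)^⊥, with dim ker(I - K) = dim ker((I - K)^*). Since det(I - K) ≠ 0, 1 is not an eigenvalue of K and ker(I - K) = {0}, so we are in the first case: for every y there is a unique x = (I - K)^(-1) y. Explicitly, by the Sherman–Morrison formula, (I - u v^T)^(-1) = I + u v^T/(1 - v·u), i.e. (I - K)^(-1) = I + K/(-6).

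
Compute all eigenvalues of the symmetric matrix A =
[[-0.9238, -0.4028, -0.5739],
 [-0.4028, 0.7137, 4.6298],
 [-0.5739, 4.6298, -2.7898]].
sigma(A) ≈ {-6, -1, 4}

A is real symmetric, so its spectrum consists of real eigenvalues. Expanding the characteristic polynomial of the displayed matrix gives
  det(λ I - A) = p(λ) = λ^3 + (3)λ^2 + (-22)λ + (-24).
Solving p(λ) = 0 yields eigenvalues ≈ -6, -1, 4. (A is shown rounded to 4 decimals, so these recover the underlying integer eigenvalues to within that precision.)
Verification: the trace of A = -3 equals the sum of eigenvalues -3, and det(A) ≈ 23.9991 matches the eigenvalue product 24.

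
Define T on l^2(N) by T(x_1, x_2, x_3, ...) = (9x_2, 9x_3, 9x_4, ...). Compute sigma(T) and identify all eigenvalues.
sigma(T) = closed disk {z in C : |z| ≤ 9}; sigma_p(T) = open disk {z in C : |z| < 9}

Note T = 9·V where V is the unit left shift (V x)_k = x_{k+1}; so sigma(T) = 9·sigma(V) and ||T|| = 9||V||. ||T x||^2 = 81sum_{k≥2} |x_k|^2 ≤ 81||x||^2, with equality on {x : x_1 = 0}, so ||T|| = 9. For any lambda with |lambda| < 9, set r = lambda/9 (|r| < 1); the vector x = (1, r, r^2, ...) is in l^2 and satisfies T x = 9(r, r^2, ...) = lambda x, so lambda is an eigenvalue. On the boundary |lambda| = 9 the geometric series diverges, so no l^2 eigenvector exists, but these lambda lie in the approximate point spectrum. Hence sigma(T) is the closed disk of radius 9 and sigma_p(T) is the open disk.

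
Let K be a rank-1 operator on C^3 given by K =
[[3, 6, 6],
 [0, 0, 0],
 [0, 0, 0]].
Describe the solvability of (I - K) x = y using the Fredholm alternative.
(I - K) is invertible (det(I - K) = -2 ≠ 0), so for every y in C^3 the equation (I - K) x = y has a unique solution.

K has rank 1, so it is an outer product K = u v^T: every row of K is a multiple of one row vector. Reading off the entries, u = (-3, 0, 0) and v = (-1, -2, -2) (row i of K equals u_i·v^T). A rank-one matrix u v^T satisfies K u = u (v·u) and kills the (2)-dimensional subspace v^⊥, so its characteristic polynomial is lambda^2 (lambda - v·u) with v·u = tr K = 3. Hence the eigenvalues of I - K are 1 (multiplicity 2) and 1 - (3) = -2, so det(I - K) = -2. (Direct check: I - K =
[[-2, -6, -6],
 [0, 1, 0],
 [0, 0, 1]]
has determinant -2.) The finite-dimensional Fredholm alternative says: either (I - K) is invertible, or ker(I - K) ≠ {0} and then range(I - K) = ker((I - K)^*)^⊥, with dim ker(I - K) = dim ker((I - K)^*). Since det(I - K) ≠ 0, 1 is not an eigenvalue of K and ker(I - K) = {0}, so we are in the first case: for every y there is a unique x = (I - K)^(-1) y. Explicitly, by the Sherman–Morrison formula, (I - u v^T)^(-1) = I + u v^T/(1 - v·u), i.e. (I - K)^(-1) = I + K/(-2).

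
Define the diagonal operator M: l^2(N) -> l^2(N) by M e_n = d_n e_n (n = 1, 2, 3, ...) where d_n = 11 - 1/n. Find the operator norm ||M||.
||M|| = 11

For a diagonal operator on l^2 with entries d_n, ||M|| = sup_n |d_n|. Here d_1 = 10, d_2 = 21/2, ..., and d_n = 11 - 1/n increases monotonically toward 11. All terms lie in [10, 11), so |d_n| = d_n and the supremum is the limit 11, which is not attained by any individual d_n. Hence ||M|| = 11.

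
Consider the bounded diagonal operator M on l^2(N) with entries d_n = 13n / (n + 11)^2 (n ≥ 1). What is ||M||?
||M|| = 13/44 (attained at n = 11)

For M diagonal, ||M|| = sup_n |d_n|. Treat f(x) = 13x / (x + 11)^2 for real x > 0. By the quotient rule, f'(x) = 13(11 - x)/(x + 11)^3, which is positive for x < 11 and negative for x > 11. So f has a unique maximum at x = 11, and since 11 is a positive integer, the supremum over n ≥ 1 is attained at n = 11: d_11 = 13·11/(11 + 11)^2 = 13·11/484 = 13/44. Hence ||M|| = 13/44.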